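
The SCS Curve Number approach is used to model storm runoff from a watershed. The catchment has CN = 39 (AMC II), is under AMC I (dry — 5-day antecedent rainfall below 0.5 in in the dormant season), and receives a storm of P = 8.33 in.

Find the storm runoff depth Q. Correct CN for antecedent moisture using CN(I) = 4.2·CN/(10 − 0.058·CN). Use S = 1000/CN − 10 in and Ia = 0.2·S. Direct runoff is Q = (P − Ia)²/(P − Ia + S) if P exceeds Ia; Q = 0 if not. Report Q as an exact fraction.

Q = 5216739529/255710391300 in ≈ 0.020 in

Dry (AMC I): CN(I) = 4.2·39/(10 − 0.058·39) = (819/5)/(3869/500) = 81900/3869 ≈ 21.168
Max retention: S = 1000/(81900/3869) − 10 = 30500/819 in (≈ 37.241 in)
Ia = 0.2S: 0.2·37.241 = 7.448 in (exactly 6100/819)
P − Ia = 8.330 − 7.448 = 72227/81900 ≈ 0.882 in (> 0, runoff occurs)
Runoff Q = (P−Ia)²/(P−Ia+S) = (0.882)²/(0.882+37.241) = 5216739529/255710391300 ≈ 0.020 in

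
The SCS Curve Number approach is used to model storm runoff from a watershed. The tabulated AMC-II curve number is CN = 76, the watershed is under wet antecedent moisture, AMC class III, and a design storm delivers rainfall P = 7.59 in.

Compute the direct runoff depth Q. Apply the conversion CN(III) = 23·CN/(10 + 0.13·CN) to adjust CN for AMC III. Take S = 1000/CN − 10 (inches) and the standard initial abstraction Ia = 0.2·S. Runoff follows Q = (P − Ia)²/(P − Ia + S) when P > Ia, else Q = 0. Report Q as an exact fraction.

Wet (AMC III): CN(III) = 23·76/(10 + 0.13·76) = 1748/(497/25) = 43700/497 ≈ 87.928
S = 1000/(43700/497) − 10 = 600/437 in ≈ 1.373 in
Ia = 0.2S: 0.2·1.373 = 0.275 in (exactly 120/437)
Excess rainfall: 7.590 − 0.275 = 7.315 in; P > Ia so Q > 0
Runoff Q = (P−Ia)²/(P−Ia+S) = (7.315)²/(7.315+1.373) = 11355246721/1843571900 ≈ 6.159 in

Q = 11355246721/1843571900 in ≈ 6.159 in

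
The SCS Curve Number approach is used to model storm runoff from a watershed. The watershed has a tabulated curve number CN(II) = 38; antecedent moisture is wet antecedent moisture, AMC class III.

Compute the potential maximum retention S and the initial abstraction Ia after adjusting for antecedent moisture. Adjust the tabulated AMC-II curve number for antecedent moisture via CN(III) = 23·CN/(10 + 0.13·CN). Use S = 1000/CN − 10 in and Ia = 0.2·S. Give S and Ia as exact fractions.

S = 3100/437 in ≈ 7.094 in; Ia = 620/437 in ≈ 1.419 in

Adjust CN=38 to AMC III: 23·38/(10 + 0.13·38) → 874 ÷ (747/50) = 43700/747 ≈ 58.501
Max retention: S = 1000/(43700/747) − 10 = 3100/437 in (≈ 7.094 in)
Initial abstraction Ia = S/5 = (3100/437)/5 = 620/437 ≈ 1.419 in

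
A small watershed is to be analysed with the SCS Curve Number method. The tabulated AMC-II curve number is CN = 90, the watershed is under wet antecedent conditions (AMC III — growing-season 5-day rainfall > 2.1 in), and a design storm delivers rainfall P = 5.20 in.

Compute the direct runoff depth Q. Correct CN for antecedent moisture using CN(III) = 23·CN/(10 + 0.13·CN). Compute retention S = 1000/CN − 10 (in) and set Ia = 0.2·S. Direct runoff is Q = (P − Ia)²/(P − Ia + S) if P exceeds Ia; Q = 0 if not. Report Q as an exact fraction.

Q = 13949762/2992185 in ≈ 4.662 in

CN(III) from CN(II)=90: (23·90)/(10 + 0.13·90) = 20700/217 ≈ 95.392
Retention S: 1000/CN − 10 with CN=95.392 → S = 100/207 ≈ 0.483 in
Ia = 0.2S: 0.2·0.483 = 0.097 in (exactly 20/207)
Excess rainfall: 5.200 − 0.097 = 5.103 in; P > Ia so Q > 0
Q = (5282/1035)²/((5282/1035) + 100/207) = (27899524/1071225)/(5782/1035) = 13949762/2992185 in ≈ 4.662 in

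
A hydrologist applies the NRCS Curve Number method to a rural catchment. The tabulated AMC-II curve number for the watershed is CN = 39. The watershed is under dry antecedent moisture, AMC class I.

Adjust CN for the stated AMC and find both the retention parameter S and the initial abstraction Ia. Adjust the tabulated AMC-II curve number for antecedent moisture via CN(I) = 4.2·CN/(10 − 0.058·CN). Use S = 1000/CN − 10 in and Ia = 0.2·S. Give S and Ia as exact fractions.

S = 30500/819 in ≈ 37.241 in; Ia = 6100/819 in ≈ 7.448 in

Dry (AMC I): CN(I) = 4.2·39/(10 − 0.058·39) = (819/5)/(3869/500) = 81900/3869 ≈ 21.168
Max retention: S = 1000/(81900/3869) − 10 = 30500/819 in (≈ 37.241 in)
Ia = 0.2S: 0.2·37.241 = 7.448 in (exactly 6100/819)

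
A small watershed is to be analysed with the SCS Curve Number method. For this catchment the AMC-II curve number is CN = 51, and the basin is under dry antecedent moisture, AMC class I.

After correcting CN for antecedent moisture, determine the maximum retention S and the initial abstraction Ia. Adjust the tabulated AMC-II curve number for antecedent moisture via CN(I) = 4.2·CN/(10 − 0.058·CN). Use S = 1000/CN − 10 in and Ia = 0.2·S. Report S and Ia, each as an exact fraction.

Adjust CN=51 to AMC I: 4.2·51/(10 − 0.058·51) → (1071/5) ÷ (3521/500) = 15300/503 ≈ 30.417
Retention S: 1000/CN − 10 with CN=30.417 → S = 3500/153 ≈ 22.876 in
Ia = 0.2·(3500/153) = 700/153 in ≈ 4.575 in

S = 3500/153 in ≈ 22.876 in; Ia = 700/153 in ≈ 4.575 in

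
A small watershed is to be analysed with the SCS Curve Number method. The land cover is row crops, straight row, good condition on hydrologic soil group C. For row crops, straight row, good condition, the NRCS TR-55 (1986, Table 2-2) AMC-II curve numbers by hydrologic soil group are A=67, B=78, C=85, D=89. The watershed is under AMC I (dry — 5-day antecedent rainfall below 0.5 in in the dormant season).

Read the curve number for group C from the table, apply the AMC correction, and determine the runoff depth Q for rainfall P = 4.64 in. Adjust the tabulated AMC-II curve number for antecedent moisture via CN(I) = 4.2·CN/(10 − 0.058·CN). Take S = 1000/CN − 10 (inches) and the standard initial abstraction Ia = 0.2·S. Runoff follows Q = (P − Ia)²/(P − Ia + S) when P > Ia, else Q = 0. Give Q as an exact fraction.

Q = 31945104/17704225 in ≈ 1.804 in

NRCS table: row crops, straight row, good condition, soil group C → CN(II) = 85
Dry (AMC I): CN(I) = 4.2·85/(10 − 0.058·85) = 357/(507/100) = 11900/169 ≈ 70.414
S = 1000/(11900/169) − 10 = 500/119 in ≈ 4.202 in
Initial abstraction Ia = S/5 = (500/119)/5 = 100/119 ≈ 0.840 in
Since P=4.640 > Ia=0.840: effective rainfall P−Ia = 11304/2975 in
Runoff Q = (P−Ia)²/(P−Ia+S) = (3.800)²/(3.800+4.202) = 31945104/17704225 ≈ 1.804 in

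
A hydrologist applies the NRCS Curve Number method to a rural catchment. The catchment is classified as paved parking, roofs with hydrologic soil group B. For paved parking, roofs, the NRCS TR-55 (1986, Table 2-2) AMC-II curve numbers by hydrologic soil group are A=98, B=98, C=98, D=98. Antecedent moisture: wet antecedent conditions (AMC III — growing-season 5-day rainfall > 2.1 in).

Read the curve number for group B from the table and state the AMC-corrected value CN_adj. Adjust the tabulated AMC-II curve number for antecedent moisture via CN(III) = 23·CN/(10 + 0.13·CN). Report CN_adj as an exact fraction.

NRCS table: paved parking, roofs, soil group B → CN(II) = 98
Adjust CN=98 to AMC III: 23·98/(10 + 0.13·98) → 2254 ÷ (1137/50) = 112700/1137 ≈ 99.120

CN_adj = 112700/1137 ≈ 99.120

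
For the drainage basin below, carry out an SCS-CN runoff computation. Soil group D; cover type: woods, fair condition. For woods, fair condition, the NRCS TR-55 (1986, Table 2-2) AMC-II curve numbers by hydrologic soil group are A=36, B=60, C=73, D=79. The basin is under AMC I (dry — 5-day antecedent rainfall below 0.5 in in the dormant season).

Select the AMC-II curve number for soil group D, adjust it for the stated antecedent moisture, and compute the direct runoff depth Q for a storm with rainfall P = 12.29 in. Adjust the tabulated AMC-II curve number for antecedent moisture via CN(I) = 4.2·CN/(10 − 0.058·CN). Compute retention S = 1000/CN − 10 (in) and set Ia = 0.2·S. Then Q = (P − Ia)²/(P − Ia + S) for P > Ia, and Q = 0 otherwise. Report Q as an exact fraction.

Q = 7584842281/1083018900 in ≈ 7.003 in

NRCS table: woods, fair condition, soil group D → CN(II) = 79
CN(I) from CN(II)=79: (4.2·79)/(10 − 0.058·79) = 7900/129 ≈ 61.240
S = 1000/(7900/129) − 10 = 500/79 in ≈ 6.329 in
Ia = 0.2S: 0.2·6.329 = 1.266 in (exactly 100/79)
Excess rainfall: 12.290 − 1.266 = 11.024 in; P > Ia so Q > 0
Q = (87091/7900)²/((87091/7900) + 500/79) = (7584842281/62410000)/(137091/7900) = 7584842281/1083018900 in ≈ 7.003 in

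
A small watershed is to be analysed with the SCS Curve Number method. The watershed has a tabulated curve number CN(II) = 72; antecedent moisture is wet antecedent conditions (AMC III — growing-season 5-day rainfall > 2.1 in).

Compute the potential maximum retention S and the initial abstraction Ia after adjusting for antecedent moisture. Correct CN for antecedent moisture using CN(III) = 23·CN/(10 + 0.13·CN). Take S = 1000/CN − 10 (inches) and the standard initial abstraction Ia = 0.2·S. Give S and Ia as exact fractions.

Adjust CN=72 to AMC III: 23·72/(10 + 0.13·72) → 1656 ÷ (484/25) = 10350/121 ≈ 85.537
Retention S: 1000/CN − 10 with CN=85.537 → S = 350/207 ≈ 1.691 in
Initial abstraction Ia = S/5 = (350/207)/5 = 70/207 ≈ 0.338 in

S = 350/207 in ≈ 1.691 in; Ia = 70/207 in ≈ 0.338 in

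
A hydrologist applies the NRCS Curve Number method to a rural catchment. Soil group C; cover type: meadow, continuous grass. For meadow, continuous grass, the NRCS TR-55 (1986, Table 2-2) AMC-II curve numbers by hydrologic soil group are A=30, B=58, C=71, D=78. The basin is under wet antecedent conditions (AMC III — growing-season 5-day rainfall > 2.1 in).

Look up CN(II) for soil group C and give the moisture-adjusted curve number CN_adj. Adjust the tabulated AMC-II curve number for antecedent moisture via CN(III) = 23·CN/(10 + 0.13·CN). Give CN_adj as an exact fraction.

NRCS table: meadow, continuous grass, soil group C → CN(II) = 71
Adjust CN=71 to AMC III: 23·71/(10 + 0.13·71) → 1633 ÷ (1923/100) = 163300/1923 ≈ 84.919

CN_adj = 163300/1923 ≈ 84.919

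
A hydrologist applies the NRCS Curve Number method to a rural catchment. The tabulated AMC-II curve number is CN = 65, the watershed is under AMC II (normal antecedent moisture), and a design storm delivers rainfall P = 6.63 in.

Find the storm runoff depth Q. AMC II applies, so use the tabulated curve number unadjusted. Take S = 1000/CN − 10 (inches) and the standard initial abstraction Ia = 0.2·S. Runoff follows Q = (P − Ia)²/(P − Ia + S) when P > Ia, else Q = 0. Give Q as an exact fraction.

AMC II — tabulated CN = 65 applies directly.
S = 1000/65 − 10 = 70/13 in ≈ 5.385 in
Ia = 0.2S: 0.2·5.385 = 1.077 in (exactly 14/13)
Excess rainfall: 6.630 − 1.077 = 5.553 in; P > Ia so Q > 0
Q = (7219/1300)²/((7219/1300) + 70/13) = (52113961/1690000)/(14219/1300) = 52113961/18484700 in ≈ 2.819 in

Q = 52113961/18484700 in ≈ 2.819 in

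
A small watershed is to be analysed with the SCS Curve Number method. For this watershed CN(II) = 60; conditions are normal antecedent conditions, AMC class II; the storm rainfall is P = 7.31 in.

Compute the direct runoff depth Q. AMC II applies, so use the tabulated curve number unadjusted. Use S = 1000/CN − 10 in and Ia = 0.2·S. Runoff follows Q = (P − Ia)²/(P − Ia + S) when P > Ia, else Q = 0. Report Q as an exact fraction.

Q = 3214849/1137900 in ≈ 2.825 in

Average conditions: CN = 60 (no AMC adjustment).
Max retention: S = 1000/60 − 10 = 20/3 in (≈ 6.667 in)
Ia = 0.2S: 0.2·6.667 = 1.333 in (exactly 4/3)
Excess rainfall: 7.310 − 1.333 = 5.977 in; P > Ia so Q > 0
Q = (1793/300)²/((1793/300) + 20/3) = (3214849/90000)/(3793/300) = 3214849/1137900 in ≈ 2.825 in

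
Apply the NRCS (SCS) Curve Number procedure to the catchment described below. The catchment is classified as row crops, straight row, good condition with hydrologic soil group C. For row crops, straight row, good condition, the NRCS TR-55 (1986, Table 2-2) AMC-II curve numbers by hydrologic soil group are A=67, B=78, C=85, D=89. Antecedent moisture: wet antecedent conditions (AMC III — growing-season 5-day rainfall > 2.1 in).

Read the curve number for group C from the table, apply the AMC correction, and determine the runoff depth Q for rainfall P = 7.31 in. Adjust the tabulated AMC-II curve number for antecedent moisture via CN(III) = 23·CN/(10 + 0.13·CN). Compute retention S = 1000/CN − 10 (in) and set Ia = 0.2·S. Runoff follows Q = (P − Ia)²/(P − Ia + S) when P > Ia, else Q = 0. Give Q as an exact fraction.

Q = 78299792041/12114001100 in ≈ 6.464 in

NRCS table: row crops, straight row, good condition, soil group C → CN(II) = 85
CN(III) from CN(II)=85: (23·85)/(10 + 0.13·85) = 39100/421 ≈ 92.874
Max retention: S = 1000/(39100/421) − 10 = 300/391 in (≈ 0.767 in)
Ia = 0.2·(300/391) = 60/391 in ≈ 0.153 in
Excess rainfall: 7.310 − 0.153 = 7.157 in; P > Ia so Q > 0
Q = (279821/39100)²/((279821/39100) + 300/391) = (78299792041/1528810000)/(309821/39100) = 78299792041/12114001100 in ≈ 6.464 in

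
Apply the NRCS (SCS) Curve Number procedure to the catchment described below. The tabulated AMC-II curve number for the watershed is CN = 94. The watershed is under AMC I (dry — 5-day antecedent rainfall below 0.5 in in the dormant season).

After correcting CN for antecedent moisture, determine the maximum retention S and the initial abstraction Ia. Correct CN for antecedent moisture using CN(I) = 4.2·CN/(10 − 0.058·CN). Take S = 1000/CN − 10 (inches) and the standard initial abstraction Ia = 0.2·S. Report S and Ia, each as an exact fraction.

Dry (AMC I): CN(I) = 4.2·94/(10 − 0.058·94) = (1974/5)/(1137/250) = 32900/379 ≈ 86.807
Retention S: 1000/CN − 10 with CN=86.807 → S = 500/329 ≈ 1.520 in
Ia = 0.2S: 0.2·1.520 = 0.304 in (exactly 100/329)

S = 500/329 in ≈ 1.520 in; Ia = 100/329 in ≈ 0.304 in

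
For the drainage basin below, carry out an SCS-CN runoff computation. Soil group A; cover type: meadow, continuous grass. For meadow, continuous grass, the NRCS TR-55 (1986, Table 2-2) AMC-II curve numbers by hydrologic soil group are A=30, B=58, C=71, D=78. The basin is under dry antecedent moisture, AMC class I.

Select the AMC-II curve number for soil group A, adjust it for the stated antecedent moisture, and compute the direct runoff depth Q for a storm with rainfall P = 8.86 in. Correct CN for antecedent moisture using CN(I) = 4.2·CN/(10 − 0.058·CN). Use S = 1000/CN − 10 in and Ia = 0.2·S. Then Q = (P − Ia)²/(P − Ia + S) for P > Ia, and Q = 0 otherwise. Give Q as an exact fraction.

Q = 0 in ≈ 0.000 in

NRCS table: meadow, continuous grass, soil group A → CN(II) = 30
CN(I) from CN(II)=30: (4.2·30)/(10 − 0.058·30) = 900/59 ≈ 15.254
Max retention: S = 1000/(900/59) − 10 = 500/9 in (≈ 55.556 in)
Ia = 0.2·(500/9) = 100/9 in ≈ 11.111 in
P = 8.860 ≤ Ia = 11.111 in: entire storm abstracted, Q = 0.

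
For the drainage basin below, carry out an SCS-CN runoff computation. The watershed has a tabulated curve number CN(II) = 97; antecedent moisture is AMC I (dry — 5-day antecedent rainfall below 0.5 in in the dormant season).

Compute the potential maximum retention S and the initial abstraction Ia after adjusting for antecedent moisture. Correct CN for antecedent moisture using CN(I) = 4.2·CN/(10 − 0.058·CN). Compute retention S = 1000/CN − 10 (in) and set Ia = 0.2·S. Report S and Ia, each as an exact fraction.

S = 500/679 in ≈ 0.736 in; Ia = 100/679 in ≈ 0.147 in

Dry (AMC I): CN(I) = 4.2·97/(10 − 0.058·97) = (2037/5)/(2187/500) = 67900/729 ≈ 93.141
Retention S: 1000/CN − 10 with CN=93.141 → S = 500/679 ≈ 0.736 in
Ia = 0.2·(500/679) = 100/679 in ≈ 0.147 in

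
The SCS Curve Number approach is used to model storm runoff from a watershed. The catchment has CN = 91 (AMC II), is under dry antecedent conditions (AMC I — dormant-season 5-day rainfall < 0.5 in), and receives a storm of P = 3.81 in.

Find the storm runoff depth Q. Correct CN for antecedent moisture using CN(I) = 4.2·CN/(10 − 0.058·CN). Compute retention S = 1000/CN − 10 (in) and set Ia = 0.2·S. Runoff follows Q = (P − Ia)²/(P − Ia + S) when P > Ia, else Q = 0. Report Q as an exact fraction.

Q = 15080004603/7701266300 in ≈ 1.958 in

Adjust CN=91 to AMC I: 4.2·91/(10 − 0.058·91) → (1911/5) ÷ (2361/500) = 63700/787 ≈ 80.940
Max retention: S = 1000/(63700/787) − 10 = 1500/637 in (≈ 2.355 in)
Ia = 0.2·(1500/637) = 300/637 in ≈ 0.471 in
Since P=3.810 > Ia=0.471: effective rainfall P−Ia = 212697/63700 in
Runoff Q = (P−Ia)²/(P−Ia+S) = (3.339)²/(3.339+2.355) = 15080004603/7701266300 ≈ 1.958 in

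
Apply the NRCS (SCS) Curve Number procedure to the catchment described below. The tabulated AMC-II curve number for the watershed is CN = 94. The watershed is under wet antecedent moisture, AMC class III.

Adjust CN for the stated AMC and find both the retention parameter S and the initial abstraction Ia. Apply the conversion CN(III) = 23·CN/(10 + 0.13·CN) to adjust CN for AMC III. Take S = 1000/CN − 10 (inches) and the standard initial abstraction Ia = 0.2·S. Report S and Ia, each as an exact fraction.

Wet (AMC III): CN(III) = 23·94/(10 + 0.13·94) = 2162/(1111/50) = 108100/1111 ≈ 97.300
S = 1000/(108100/1111) − 10 = 300/1081 in ≈ 0.278 in
Ia = 0.2S: 0.2·0.278 = 0.056 in (exactly 60/1081)

S = 300/1081 in ≈ 0.278 in; Ia = 60/1081 in ≈ 0.056 in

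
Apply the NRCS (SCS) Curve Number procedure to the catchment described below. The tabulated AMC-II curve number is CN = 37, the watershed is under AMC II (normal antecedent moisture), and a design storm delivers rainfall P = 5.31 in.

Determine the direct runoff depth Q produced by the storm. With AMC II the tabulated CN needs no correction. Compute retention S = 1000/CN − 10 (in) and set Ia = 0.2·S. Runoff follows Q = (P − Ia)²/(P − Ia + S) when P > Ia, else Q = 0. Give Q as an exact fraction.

CN(II) = 37; AMC II needs no correction.
S = 1000/37 − 10 = 630/37 in ≈ 17.027 in
Ia = 0.2·(630/37) = 126/37 in ≈ 3.405 in
P − Ia = 5.310 − 3.405 = 7047/3700 ≈ 1.905 in (> 0, runoff occurs)
Q: (7047/3700)² ÷ (70047/3700) = 5517801/28797100 in (≈ 0.192 in)

Q = 5517801/28797100 in ≈ 0.192 in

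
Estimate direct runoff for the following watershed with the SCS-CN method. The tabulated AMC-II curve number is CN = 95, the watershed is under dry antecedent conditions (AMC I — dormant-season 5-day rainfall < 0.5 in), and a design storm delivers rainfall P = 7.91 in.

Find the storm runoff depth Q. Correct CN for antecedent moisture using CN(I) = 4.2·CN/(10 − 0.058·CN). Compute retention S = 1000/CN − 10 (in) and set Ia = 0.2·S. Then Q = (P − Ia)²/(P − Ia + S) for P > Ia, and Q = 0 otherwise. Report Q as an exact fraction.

Adjust CN=95 to AMC I: 4.2·95/(10 − 0.058·95) → 399 ÷ (449/100) = 39900/449 ≈ 88.864
S = 1000/(39900/449) − 10 = 500/399 in ≈ 1.253 in
Ia = 0.2S: 0.2·1.253 = 0.251 in (exactly 100/399)
Excess rainfall: 7.910 − 0.251 = 7.659 in; P > Ia so Q > 0
Q: (305609/39900)² ÷ (355609/39900) = 93396860881/14188799100 in (≈ 6.582 in)

Q = 93396860881/14188799100 in ≈ 6.582 in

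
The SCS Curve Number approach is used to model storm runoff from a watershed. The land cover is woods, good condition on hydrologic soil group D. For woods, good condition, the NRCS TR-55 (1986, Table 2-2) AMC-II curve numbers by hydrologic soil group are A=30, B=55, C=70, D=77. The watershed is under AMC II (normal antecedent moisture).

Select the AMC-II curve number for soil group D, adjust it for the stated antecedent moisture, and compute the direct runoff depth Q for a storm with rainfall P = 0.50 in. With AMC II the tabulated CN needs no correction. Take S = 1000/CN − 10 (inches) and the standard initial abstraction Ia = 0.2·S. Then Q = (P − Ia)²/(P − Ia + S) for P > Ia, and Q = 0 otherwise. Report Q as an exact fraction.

NRCS table: woods, good condition, soil group D → CN(II) = 77
CN(II) = 77; AMC II needs no correction.
Max retention: S = 1000/77 − 10 = 230/77 in (≈ 2.987 in)
Ia = 0.2·(230/77) = 46/77 in ≈ 0.597 in
P = 0.500 ≤ Ia = 0.597 in: entire storm abstracted, Q = 0.

Q = 0 in ≈ 0.000 in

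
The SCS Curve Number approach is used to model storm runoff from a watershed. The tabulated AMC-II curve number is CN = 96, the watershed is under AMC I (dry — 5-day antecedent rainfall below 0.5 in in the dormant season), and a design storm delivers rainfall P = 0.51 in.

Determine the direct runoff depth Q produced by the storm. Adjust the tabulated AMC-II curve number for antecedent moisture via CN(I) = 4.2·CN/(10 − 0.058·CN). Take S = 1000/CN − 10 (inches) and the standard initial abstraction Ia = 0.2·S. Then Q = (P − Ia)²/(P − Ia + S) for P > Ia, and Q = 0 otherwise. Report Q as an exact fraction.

Q = 3853369/51741900 in ≈ 0.074 in

Dry (AMC I): CN(I) = 4.2·96/(10 − 0.058·96) = (2016/5)/(554/125) = 25200/277 ≈ 90.975
Retention S: 1000/CN − 10 with CN=90.975 → S = 125/126 ≈ 0.992 in
Initial abstraction Ia = S/5 = (125/126)/5 = 25/126 ≈ 0.198 in
Since P=0.510 > Ia=0.198: effective rainfall P−Ia = 1963/6300 in
Q = (1963/6300)²/((1963/6300) + 125/126) = (3853369/39690000)/(8213/6300) = 3853369/51741900 in ≈ 0.074 in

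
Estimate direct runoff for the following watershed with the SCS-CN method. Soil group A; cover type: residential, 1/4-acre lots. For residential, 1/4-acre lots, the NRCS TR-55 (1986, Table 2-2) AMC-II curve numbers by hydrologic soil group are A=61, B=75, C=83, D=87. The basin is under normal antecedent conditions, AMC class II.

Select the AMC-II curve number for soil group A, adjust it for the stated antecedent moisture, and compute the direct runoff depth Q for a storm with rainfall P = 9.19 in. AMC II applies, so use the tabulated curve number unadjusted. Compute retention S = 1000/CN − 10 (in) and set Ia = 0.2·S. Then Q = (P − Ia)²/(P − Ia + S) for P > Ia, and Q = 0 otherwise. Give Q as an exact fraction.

NRCS table: residential, 1/4-acre lots, soil group A → CN(II) = 61
Average conditions: CN = 61 (no AMC adjustment).
S = 1000/61 − 10 = 390/61 in ≈ 6.393 in
Initial abstraction Ia = S/5 = (390/61)/5 = 78/61 ≈ 1.279 in
Since P=9.190 > Ia=1.279: effective rainfall P−Ia = 48259/6100 in
Q: (48259/6100)² ÷ (87259/6100) = 2328931081/532279900 in (≈ 4.375 in)

Q = 2328931081/532279900 in ≈ 4.375 in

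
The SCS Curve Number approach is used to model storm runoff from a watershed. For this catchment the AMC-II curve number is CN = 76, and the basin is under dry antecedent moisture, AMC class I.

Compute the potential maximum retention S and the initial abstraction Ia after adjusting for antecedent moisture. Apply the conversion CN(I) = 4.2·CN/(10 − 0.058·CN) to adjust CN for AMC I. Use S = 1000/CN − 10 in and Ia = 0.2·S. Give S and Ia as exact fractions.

S = 1000/133 in ≈ 7.519 in; Ia = 200/133 in ≈ 1.504 in

Adjust CN=76 to AMC I: 4.2·76/(10 − 0.058·76) → (1596/5) ÷ (699/125) = 13300/233 ≈ 57.082
Retention S: 1000/CN − 10 with CN=57.082 → S = 1000/133 ≈ 7.519 in
Ia = 0.2·(1000/133) = 200/133 in ≈ 1.504 in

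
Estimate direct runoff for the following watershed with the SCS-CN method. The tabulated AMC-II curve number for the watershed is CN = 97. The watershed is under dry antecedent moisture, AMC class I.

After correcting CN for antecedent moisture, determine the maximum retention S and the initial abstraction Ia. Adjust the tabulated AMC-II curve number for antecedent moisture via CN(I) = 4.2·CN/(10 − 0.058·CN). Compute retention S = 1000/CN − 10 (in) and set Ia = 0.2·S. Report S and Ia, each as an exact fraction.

CN(I) from CN(II)=97: (4.2·97)/(10 − 0.058·97) = 67900/729 ≈ 93.141
Max retention: S = 1000/(67900/729) − 10 = 500/679 in (≈ 0.736 in)
Ia = 0.2S: 0.2·0.736 = 0.147 in (exactly 100/679)

S = 500/679 in ≈ 0.736 in; Ia = 100/679 in ≈ 0.147 in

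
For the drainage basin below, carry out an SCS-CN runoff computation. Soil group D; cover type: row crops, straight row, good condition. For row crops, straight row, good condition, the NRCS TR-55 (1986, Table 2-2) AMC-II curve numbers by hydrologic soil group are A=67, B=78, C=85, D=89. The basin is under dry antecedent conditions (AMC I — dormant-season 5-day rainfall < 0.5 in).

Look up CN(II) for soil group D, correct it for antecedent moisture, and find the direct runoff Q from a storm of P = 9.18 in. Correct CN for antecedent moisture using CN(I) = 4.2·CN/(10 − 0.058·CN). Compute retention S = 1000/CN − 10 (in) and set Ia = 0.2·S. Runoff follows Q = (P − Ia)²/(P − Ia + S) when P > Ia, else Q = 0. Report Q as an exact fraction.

NRCS table: row crops, straight row, good condition, soil group D → CN(II) = 89
Dry (AMC I): CN(I) = 4.2·89/(10 − 0.058·89) = (1869/5)/(2419/500) = 186900/2419 ≈ 77.263
Retention S: 1000/CN − 10 with CN=77.263 → S = 5500/1869 ≈ 2.943 in
Ia = 0.2·(5500/1869) = 1100/1869 in ≈ 0.589 in
Since P=9.180 > Ia=0.589: effective rainfall P−Ia = 802871/93450 in
Q: (802871/93450)² ÷ (1077871/93450) = 644601842641/100727044950 in (≈ 6.399 in)

Q = 644601842641/100727044950 in ≈ 6.399 in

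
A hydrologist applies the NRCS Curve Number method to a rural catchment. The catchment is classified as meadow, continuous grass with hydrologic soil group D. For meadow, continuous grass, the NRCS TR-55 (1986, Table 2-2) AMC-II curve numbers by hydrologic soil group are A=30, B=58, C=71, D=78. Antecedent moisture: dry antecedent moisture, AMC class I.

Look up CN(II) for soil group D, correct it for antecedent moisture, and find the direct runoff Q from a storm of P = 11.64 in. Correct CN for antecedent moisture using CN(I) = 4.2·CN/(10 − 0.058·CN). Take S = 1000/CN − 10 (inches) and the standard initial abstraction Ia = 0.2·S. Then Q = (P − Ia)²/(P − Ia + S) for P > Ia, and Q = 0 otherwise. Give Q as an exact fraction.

NRCS table: meadow, continuous grass, soil group D → CN(II) = 78
Adjust CN=78 to AMC I: 4.2·78/(10 − 0.058·78) → (1638/5) ÷ (1369/250) = 81900/1369 ≈ 59.825
S = 1000/(81900/1369) − 10 = 5500/819 in ≈ 6.716 in
Ia = 0.2S: 0.2·6.716 = 1.343 in (exactly 1100/819)
P − Ia = 11.640 − 1.343 = 210829/20475 ≈ 10.297 in (> 0, runoff occurs)
Q: (210829/20475)² ÷ (348329/20475) = 44448867241/7132036275 in (≈ 6.232 in)

Q = 44448867241/7132036275 in ≈ 6.232 in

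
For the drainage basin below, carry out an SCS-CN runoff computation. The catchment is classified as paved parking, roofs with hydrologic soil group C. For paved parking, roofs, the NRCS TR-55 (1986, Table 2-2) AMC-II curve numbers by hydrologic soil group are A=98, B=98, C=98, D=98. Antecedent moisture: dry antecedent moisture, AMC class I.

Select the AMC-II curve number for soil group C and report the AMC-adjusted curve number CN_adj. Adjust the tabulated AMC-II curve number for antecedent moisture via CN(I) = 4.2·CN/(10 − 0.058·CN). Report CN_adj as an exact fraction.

NRCS table: paved parking, roofs, soil group C → CN(II) = 98
CN(I) from CN(II)=98: (4.2·98)/(10 − 0.058·98) = 102900/1079 ≈ 95.366

CN_adj = 102900/1079 ≈ 95.366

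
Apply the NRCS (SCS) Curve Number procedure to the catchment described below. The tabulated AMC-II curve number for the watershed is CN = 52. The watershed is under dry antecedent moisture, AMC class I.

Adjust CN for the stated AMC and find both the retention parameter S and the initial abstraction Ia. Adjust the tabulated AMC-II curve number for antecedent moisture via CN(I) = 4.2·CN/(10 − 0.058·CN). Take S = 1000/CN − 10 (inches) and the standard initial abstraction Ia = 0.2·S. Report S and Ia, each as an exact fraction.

S = 2000/91 in ≈ 21.978 in; Ia = 400/91 in ≈ 4.396 in

CN(I) from CN(II)=52: (4.2·52)/(10 − 0.058·52) = 9100/291 ≈ 31.271
Retention S: 1000/CN − 10 with CN=31.271 → S = 2000/91 ≈ 21.978 in
Initial abstraction Ia = S/5 = (2000/91)/5 = 400/91 ≈ 4.396 in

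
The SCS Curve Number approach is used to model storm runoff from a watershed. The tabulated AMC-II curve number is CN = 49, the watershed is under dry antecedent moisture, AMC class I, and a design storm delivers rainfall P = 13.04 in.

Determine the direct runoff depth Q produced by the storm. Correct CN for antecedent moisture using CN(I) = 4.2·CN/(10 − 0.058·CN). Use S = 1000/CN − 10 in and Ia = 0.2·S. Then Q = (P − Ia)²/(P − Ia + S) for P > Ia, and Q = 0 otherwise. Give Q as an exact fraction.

Dry (AMC I): CN(I) = 4.2·49/(10 − 0.058·49) = (1029/5)/(3579/500) = 34300/1193 ≈ 28.751
Retention S: 1000/CN − 10 with CN=28.751 → S = 8500/343 ≈ 24.781 in
Ia = 0.2S: 0.2·24.781 = 4.956 in (exactly 1700/343)
Excess rainfall: 13.040 − 4.956 = 8.084 in; P > Ia so Q > 0
Q = (69318/8575)²/((69318/8575) + 8500/343) = (4804985124/73530625)/(281818/8575) = 2402492562/1208294675 in ≈ 1.988 in

Q = 2402492562/1208294675 in ≈ 1.988 in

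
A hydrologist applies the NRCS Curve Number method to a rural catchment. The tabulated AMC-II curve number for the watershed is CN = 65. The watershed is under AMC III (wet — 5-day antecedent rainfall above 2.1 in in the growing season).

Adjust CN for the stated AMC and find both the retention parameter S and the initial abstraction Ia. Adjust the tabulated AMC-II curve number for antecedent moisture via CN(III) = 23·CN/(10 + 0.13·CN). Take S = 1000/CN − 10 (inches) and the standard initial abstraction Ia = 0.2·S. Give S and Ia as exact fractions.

Wet (AMC III): CN(III) = 23·65/(10 + 0.13·65) = 1495/(369/20) = 29900/369 ≈ 81.030
Max retention: S = 1000/(29900/369) − 10 = 700/299 in (≈ 2.341 in)
Ia = 0.2·(700/299) = 140/299 in ≈ 0.468 in

S = 700/299 in ≈ 2.341 in; Ia = 140/299 in ≈ 0.468 in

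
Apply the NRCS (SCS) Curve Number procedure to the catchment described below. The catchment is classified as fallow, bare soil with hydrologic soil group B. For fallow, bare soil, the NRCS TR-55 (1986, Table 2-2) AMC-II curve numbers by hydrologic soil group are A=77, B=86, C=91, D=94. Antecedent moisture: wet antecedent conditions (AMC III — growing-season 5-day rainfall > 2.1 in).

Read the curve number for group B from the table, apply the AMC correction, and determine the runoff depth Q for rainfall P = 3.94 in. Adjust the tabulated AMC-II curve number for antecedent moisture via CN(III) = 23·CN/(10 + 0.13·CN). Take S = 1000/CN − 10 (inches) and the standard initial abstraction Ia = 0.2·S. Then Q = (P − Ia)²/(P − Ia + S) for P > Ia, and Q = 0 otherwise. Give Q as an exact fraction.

NRCS table: fallow, bare soil, soil group B → CN(II) = 86
Wet (AMC III): CN(III) = 23·86/(10 + 0.13·86) = 1978/(1059/50) = 98900/1059 ≈ 93.390
S = 1000/(98900/1059) − 10 = 700/989 in ≈ 0.708 in
Ia = 0.2·(700/989) = 140/989 in ≈ 0.142 in
Since P=3.940 > Ia=0.142: effective rainfall P−Ia = 187833/49450 in
Q = (187833/49450)²/((187833/49450) + 700/989) = (35281235889/2445302500)/(222833/49450) = 35281235889/11019091850 in ≈ 3.202 in

Q = 35281235889/11019091850 in ≈ 3.202 in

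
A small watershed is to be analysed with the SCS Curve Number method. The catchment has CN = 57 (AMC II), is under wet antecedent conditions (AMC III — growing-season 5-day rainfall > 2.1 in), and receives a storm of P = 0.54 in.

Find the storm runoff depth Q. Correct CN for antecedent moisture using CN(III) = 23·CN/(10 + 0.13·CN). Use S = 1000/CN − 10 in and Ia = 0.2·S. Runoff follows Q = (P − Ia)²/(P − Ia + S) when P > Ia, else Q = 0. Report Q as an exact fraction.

CN(III) from CN(II)=57: (23·57)/(10 + 0.13·57) = 131100/1741 ≈ 75.302
Retention S: 1000/CN − 10 with CN=75.302 → S = 4300/1311 ≈ 3.280 in
Initial abstraction Ia = S/5 = (4300/1311)/5 = 860/1311 ≈ 0.656 in
P = 0.540 ≤ Ia = 0.656 in: entire storm abstracted, Q = 0.

Q = 0 in ≈ 0.000 in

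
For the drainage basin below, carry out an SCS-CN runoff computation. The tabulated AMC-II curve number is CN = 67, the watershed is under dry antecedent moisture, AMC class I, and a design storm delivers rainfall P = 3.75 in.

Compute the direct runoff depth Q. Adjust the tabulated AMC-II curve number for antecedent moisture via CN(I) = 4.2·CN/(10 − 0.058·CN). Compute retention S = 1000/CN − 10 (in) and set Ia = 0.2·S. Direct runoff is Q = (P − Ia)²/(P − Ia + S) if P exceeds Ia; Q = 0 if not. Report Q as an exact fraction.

Q = 1388645/9243052 in ≈ 0.150 in

Adjust CN=67 to AMC I: 4.2·67/(10 − 0.058·67) → (1407/5) ÷ (3057/500) = 46900/1019 ≈ 46.026
Max retention: S = 1000/(46900/1019) − 10 = 5500/469 in (≈ 11.727 in)
Ia = 0.2S: 0.2·11.727 = 2.345 in (exactly 1100/469)
Since P=3.750 > Ia=2.345: effective rainfall P−Ia = 2635/1876 in
Q: (2635/1876)² ÷ (24635/1876) = 1388645/9243052 in (≈ 0.150 in)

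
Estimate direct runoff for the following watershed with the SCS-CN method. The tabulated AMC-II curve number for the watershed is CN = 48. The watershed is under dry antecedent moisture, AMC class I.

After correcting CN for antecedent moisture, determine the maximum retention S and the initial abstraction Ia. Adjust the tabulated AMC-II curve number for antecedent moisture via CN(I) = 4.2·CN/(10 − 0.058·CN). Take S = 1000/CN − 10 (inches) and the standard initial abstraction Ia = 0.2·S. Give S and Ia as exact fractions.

CN(I) from CN(II)=48: (4.2·48)/(10 − 0.058·48) = 12600/451 ≈ 27.938
Retention S: 1000/CN − 10 with CN=27.938 → S = 1625/63 ≈ 25.794 in
Ia = 0.2S: 0.2·25.794 = 5.159 in (exactly 325/63)

S = 1625/63 in ≈ 25.794 in; Ia = 325/63 in ≈ 5.159 in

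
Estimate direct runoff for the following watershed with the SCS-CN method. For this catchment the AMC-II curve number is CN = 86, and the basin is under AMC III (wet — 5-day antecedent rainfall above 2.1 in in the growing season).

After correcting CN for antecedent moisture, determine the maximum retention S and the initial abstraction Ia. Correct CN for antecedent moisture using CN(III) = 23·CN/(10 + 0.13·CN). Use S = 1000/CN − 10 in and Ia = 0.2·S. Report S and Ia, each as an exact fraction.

S = 700/989 in ≈ 0.708 in; Ia = 140/989 in ≈ 0.142 in

Adjust CN=86 to AMC III: 23·86/(10 + 0.13·86) → 1978 ÷ (1059/50) = 98900/1059 ≈ 93.390
S = 1000/(98900/1059) − 10 = 700/989 in ≈ 0.708 in
Initial abstraction Ia = S/5 = (700/989)/5 = 140/989 ≈ 0.142 in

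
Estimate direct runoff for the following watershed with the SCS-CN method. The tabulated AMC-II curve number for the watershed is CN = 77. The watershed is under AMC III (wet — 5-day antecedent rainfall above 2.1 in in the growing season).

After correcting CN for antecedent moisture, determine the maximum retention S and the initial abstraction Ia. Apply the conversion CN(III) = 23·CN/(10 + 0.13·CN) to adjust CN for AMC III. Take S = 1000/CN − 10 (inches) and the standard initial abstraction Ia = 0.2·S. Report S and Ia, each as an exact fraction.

Adjust CN=77 to AMC III: 23·77/(10 + 0.13·77) → 1771 ÷ (2001/100) = 7700/87 ≈ 88.506
Max retention: S = 1000/(7700/87) − 10 = 100/77 in (≈ 1.299 in)
Initial abstraction Ia = S/5 = (100/77)/5 = 20/77 ≈ 0.260 in

S = 100/77 in ≈ 1.299 in; Ia = 20/77 in ≈ 0.260 in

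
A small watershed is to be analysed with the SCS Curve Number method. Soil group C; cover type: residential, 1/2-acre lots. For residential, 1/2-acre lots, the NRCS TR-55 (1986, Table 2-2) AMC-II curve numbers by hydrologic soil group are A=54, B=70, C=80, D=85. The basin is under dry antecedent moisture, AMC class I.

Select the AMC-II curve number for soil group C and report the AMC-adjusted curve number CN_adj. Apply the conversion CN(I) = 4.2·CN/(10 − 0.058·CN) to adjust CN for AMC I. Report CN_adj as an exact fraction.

CN_adj = 4200/67 ≈ 62.687

NRCS table: residential, 1/2-acre lots, soil group C → CN(II) = 80
CN(I) from CN(II)=80: (4.2·80)/(10 − 0.058·80) = 4200/67 ≈ 62.687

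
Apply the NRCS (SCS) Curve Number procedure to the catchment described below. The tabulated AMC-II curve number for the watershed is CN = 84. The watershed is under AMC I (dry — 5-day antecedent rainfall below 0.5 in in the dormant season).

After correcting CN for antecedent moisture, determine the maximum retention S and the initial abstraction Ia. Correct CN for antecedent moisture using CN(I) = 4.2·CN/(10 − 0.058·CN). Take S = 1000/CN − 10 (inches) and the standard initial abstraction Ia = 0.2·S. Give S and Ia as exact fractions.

Adjust CN=84 to AMC I: 4.2·84/(10 − 0.058·84) → (1764/5) ÷ (641/125) = 44100/641 ≈ 68.799
Retention S: 1000/CN − 10 with CN=68.799 → S = 2000/441 ≈ 4.535 in
Initial abstraction Ia = S/5 = (2000/441)/5 = 400/441 ≈ 0.907 in

S = 2000/441 in ≈ 4.535 in; Ia = 400/441 in ≈ 0.907 in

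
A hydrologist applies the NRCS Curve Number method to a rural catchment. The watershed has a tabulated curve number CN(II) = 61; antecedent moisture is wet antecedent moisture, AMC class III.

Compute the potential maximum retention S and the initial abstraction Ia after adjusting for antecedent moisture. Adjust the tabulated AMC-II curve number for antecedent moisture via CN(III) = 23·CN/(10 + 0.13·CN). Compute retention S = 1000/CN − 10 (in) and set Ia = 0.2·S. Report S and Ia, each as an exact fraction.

S = 3900/1403 in ≈ 2.780 in; Ia = 780/1403 in ≈ 0.556 in

Adjust CN=61 to AMC III: 23·61/(10 + 0.13·61) → 1403 ÷ (1793/100) = 140300/1793 ≈ 78.249
Retention S: 1000/CN − 10 with CN=78.249 → S = 3900/1403 ≈ 2.780 in
Ia = 0.2·(3900/1403) = 780/1403 in ≈ 0.556 in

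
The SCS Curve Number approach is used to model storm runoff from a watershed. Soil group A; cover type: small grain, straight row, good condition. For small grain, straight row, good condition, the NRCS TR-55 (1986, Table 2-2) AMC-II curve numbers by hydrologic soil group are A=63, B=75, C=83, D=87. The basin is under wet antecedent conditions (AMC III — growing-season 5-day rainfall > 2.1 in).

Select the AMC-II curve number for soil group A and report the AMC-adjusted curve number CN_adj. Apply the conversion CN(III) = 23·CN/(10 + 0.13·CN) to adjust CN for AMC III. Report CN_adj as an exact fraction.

CN_adj = 144900/1819 ≈ 79.659

NRCS table: small grain, straight row, good condition, soil group A → CN(II) = 63
Adjust CN=63 to AMC III: 23·63/(10 + 0.13·63) → 1449 ÷ (1819/100) = 144900/1819 ≈ 79.659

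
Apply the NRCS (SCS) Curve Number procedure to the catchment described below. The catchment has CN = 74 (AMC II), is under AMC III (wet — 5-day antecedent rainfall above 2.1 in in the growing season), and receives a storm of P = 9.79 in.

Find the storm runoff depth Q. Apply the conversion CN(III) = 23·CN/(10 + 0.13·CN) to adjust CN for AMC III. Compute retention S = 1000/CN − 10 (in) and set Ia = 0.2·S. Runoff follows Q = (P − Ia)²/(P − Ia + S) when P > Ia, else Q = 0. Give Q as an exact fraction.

CN(III) from CN(II)=74: (23·74)/(10 + 0.13·74) = 85100/981 ≈ 86.748
Max retention: S = 1000/(85100/981) − 10 = 1300/851 in (≈ 1.528 in)
Initial abstraction Ia = S/5 = (1300/851)/5 = 260/851 ≈ 0.306 in
P − Ia = 9.790 − 0.306 = 807129/85100 ≈ 9.484 in (> 0, runoff occurs)
Q = (807129/85100)²/((807129/85100) + 1300/851) = (651457222641/7242010000)/(937129/85100) = 651457222641/79749677900 in ≈ 8.169 in

Q = 651457222641/79749677900 in ≈ 8.169 in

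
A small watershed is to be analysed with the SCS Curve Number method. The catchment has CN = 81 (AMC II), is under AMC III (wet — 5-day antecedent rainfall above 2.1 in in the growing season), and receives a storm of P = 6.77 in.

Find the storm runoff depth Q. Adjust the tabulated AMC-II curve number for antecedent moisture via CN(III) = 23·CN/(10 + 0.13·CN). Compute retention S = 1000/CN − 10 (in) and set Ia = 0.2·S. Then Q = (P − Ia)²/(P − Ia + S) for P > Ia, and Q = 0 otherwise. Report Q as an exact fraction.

Q = 1496343009001/263288661300 in ≈ 5.683 in

Adjust CN=81 to AMC III: 23·81/(10 + 0.13·81) → 1863 ÷ (2053/100) = 186300/2053 ≈ 90.745
Max retention: S = 1000/(186300/2053) − 10 = 1900/1863 in (≈ 1.020 in)
Initial abstraction Ia = S/5 = (1900/1863)/5 = 380/1863 ≈ 0.204 in
P − Ia = 6.770 − 0.204 = 1223251/186300 ≈ 6.566 in (> 0, runoff occurs)
Q = (1223251/186300)²/((1223251/186300) + 1900/1863) = (1496343009001/34707690000)/(1413251/186300) = 1496343009001/263288661300 in ≈ 5.683 in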